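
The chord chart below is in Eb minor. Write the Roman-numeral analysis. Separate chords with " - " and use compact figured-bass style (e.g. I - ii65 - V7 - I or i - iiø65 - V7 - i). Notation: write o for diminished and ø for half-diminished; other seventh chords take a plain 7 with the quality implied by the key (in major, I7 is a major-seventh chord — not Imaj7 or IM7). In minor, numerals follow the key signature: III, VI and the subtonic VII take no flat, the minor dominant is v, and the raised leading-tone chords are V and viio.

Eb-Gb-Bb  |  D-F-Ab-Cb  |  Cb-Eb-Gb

i - viio7 - VI

Eb-Gb-Bb: minor triad on Eb = scale degree 1 → i.
D-F-Ab-Cb: fully diminished seventh chord on D = scale degree 7 → viio7.
Cb-Eb-Gb has root Cb, degree 6 in Eb minor, so VI.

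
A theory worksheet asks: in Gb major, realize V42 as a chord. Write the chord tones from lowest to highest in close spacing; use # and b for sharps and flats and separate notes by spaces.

The numeral's case and figure indicate a dominant seventh chord. In Gb major its root, the fifth degree, is Db.
That chord is spelled Db-F-Ab-Cb.
The figured bass 42 indicates third inversion, placing the seventh (Cb) in the bass: Cb-Db-F-Ab.

Cb Db F Ab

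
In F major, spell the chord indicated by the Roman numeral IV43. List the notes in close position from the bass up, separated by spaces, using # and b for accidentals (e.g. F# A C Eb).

The numeral's case and figure indicate a major seventh chord. In F major its root, the subdominant, is Bb.
Stacking thirds from Bb gives Bb-D-F-A.
With the 43 figure the chord is in second inversion; from the bass F upward in close position it reads F-A-Bb-D.

F A Bb D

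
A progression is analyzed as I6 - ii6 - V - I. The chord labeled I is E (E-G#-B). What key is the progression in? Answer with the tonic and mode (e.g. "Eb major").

The chord E is a major triad rooted on E; its label is I.
If E is scale degree 1 and the mode makes that degree carry a major triad, the tonic is E and the mode is major.

E major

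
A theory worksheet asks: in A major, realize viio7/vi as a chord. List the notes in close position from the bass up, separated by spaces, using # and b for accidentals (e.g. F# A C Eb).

E# G# B D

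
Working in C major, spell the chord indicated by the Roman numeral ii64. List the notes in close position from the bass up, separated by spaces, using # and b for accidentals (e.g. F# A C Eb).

A D F

In C major, the supertonic is D, and the diatonic chord built there is a minor triad.
Stacking thirds from D gives D-F-A.
The figured bass 64 indicates second inversion, placing the fifth (A) in the bass: A-D-F.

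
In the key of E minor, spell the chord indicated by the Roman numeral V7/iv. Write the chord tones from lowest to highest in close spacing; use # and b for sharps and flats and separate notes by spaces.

V7/iv is a secondary dominant — the dominant seventh of iv. iv in E minor is A, so the applied chord's root is E, a perfect fifth above.
Building a dominant seventh chord on E gives E-G#-B-D.

E G# B D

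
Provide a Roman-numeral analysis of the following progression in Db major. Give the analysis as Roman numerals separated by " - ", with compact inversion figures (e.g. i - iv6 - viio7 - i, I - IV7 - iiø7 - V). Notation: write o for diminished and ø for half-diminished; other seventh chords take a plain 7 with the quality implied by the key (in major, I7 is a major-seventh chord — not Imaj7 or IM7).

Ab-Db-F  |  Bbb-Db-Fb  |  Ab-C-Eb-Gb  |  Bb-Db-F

Ab-Db-F: major triad on Db = scale degree 1 → I64.
Bbb-Db-Fb: major triad on Bbb — chromatic; bVI (borrowed from the parallel minor).
Ab-C-Eb-Gb: root Ab is the dominant; dominant seventh chord there is V7.
Bb-Db-F: root Bb is the submediant; minor triad there is vi.

I64 - bVI - V7 - vi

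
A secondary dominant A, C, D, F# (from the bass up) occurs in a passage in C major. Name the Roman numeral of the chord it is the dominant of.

V

The chord is a dominant seventh chord on D.
A dominant resolves down a perfect fifth: D → G. In C major, G is scale degree 5, i.e. V.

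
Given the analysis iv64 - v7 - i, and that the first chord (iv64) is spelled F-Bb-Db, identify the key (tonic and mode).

iv64 is given as F-Bb-Db — a minor triad with root Bb.
iv64 on Bb implies Bb is the subdominant; that puts the tonic at F, and the lowercase numeral fits minor mode.

F minor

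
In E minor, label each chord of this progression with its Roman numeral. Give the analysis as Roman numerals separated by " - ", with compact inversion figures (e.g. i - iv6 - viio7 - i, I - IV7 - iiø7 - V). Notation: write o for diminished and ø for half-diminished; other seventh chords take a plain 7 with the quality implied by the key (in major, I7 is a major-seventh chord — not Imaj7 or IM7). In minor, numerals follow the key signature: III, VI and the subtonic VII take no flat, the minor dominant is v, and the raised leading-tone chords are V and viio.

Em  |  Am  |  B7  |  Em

i - iv - V7 - i

Em has root E, degree 1 in E minor, so i.
Am: minor triad on A = scale degree 4 → iv.
B7: dominant seventh chord on B = scale degree 5 → V7.
Em: root E is the tonic; minor triad there is i.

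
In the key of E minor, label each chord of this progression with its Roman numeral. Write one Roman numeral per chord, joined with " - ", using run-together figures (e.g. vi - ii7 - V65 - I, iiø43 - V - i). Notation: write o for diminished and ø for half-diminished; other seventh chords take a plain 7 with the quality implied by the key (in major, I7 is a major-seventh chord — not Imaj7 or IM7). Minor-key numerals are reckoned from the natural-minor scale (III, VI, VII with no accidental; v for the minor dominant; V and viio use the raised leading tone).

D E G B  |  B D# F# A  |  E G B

i42 - V7 - i

D-E-G-B: minor seventh chord on E = scale degree 1 → i42.
B-D#-F#-A has root B, degree 5 in E minor, so V7.
E-G-B has root E, degree 1 in E minor, so i.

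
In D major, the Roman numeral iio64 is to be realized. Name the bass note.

iio in D major has root E; the chord is E-G-Bb.
The figure 64 means second inversion — the fifth is in the bass.

Bb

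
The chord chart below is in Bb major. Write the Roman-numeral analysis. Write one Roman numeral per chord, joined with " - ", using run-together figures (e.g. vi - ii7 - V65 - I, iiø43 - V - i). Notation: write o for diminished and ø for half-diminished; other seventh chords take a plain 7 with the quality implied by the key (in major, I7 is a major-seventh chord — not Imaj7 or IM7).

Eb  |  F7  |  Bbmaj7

Eb: root Eb is the subdominant; major triad there is IV.
F7: root F is the dominant; dominant seventh chord there is V7.
Bbmaj7: root Bb is the tonic; major seventh chord there is I7.

IV - V7 - I7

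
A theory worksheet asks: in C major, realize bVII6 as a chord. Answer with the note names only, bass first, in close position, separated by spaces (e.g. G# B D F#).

Scale degree 7 in C major is B; lowering it a half step gives Bb. bVII6 is a major triad on the lowered seventh degree (the subtonic), borrowed from the parallel minor.
So the chord is Bb-D-F, a major triad.
The figured bass 6 indicates first inversion, placing the third (D) in the bass: D-F-Bb.

D F Bb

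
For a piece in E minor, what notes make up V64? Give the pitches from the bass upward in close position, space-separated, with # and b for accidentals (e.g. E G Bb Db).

F# B D#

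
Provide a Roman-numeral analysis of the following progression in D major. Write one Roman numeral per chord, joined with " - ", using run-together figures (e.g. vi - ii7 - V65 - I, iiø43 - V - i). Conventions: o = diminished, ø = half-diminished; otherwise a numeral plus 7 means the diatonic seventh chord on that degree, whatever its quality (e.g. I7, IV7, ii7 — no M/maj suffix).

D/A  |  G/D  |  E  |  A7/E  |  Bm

I64 - IV64 - V/V - V43 - vi

D/A: major triad on D = scale degree 1 → I64.
G/D: major triad on G = scale degree 4 → IV64.
E is the secondary dominant of V (major triad on E): V/V.
A7/E: dominant seventh chord on A = scale degree 5 → V43.
Bm: root B is the submediant; minor triad there is vi.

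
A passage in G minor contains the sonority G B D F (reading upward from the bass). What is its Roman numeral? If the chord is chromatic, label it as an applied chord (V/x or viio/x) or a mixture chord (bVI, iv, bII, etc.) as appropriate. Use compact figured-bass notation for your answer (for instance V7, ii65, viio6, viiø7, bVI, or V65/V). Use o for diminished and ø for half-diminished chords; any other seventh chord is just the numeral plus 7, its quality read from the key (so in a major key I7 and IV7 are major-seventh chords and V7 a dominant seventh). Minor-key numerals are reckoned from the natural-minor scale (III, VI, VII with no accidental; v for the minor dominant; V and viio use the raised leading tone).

Stacked in thirds the chord is G-B-D-F: a dominant seventh chord on G.
G is not a diatonic chord root with this quality in G minor, but it lies a perfect fifth above C (iv), so the chord functions as an applied dominant of iv.

V7/iv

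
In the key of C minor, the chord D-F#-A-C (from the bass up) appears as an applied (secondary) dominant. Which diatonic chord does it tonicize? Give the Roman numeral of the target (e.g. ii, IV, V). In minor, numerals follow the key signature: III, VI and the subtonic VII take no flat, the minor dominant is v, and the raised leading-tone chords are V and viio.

V

The chord is a dominant seventh chord on D.
A dominant resolves down a perfect fifth: D → G. In C minor, G is scale degree 5, i.e. V.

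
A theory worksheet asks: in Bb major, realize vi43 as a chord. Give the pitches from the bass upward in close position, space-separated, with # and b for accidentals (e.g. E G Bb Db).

D F G Bb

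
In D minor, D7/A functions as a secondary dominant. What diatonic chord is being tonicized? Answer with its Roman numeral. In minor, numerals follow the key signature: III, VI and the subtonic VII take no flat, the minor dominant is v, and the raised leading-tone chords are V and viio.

The chord is a dominant seventh chord on D.
A dominant resolves down a perfect fifth: D → G. In D minor, G is scale degree 4, i.e. iv.

iv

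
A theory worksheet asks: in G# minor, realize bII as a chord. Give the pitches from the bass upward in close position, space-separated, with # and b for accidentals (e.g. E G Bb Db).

A C# E

bII is the Neapolitan chord — a major triad on the lowered second degree. In G# minor that root is A.
So the chord is A-C#-E.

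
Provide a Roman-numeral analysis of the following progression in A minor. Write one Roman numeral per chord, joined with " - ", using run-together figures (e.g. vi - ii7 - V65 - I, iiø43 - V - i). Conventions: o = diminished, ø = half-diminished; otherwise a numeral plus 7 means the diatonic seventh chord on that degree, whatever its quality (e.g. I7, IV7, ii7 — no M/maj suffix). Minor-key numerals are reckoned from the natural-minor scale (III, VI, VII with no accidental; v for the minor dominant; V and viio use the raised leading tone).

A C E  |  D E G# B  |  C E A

A-C-E: minor triad on A = scale degree 1 → i.
D-E-G#-B has root E, degree 5 in A minor, so V42.
C-E-A: root A is the tonic; minor triad there is i6.

i - V42 - i6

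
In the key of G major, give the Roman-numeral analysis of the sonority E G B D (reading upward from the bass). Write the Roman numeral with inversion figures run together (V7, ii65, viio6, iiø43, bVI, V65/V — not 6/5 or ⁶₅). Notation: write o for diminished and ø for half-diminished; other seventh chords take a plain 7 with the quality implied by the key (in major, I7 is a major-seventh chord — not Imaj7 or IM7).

Stacked in thirds the chord is E-G-B-D: a minor seventh chord on E.
In G major, E is the submediant; the diatonic minor seventh chord there is vi7.

vi7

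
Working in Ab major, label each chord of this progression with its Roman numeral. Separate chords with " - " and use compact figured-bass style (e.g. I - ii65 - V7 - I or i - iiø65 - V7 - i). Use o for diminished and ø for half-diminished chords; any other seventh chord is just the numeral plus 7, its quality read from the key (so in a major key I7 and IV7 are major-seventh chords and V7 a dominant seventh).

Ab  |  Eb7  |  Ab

I - V7 - I

Ab has root Ab, degree 1 in Ab major, so I.
Eb7: root Eb is the dominant; dominant seventh chord there is V7.
Ab: major triad on Ab = scale degree 1 → I.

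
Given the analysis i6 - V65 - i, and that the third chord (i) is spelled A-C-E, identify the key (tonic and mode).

A minor

The chord Am is a minor triad rooted on A; its label is i.
If A is scale degree 1 and the mode makes that degree carry a minor triad, the tonic is A and the mode is minor.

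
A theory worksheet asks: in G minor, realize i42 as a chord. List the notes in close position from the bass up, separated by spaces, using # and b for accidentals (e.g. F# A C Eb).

F G Bb D

In G minor, the first degree is G, and the diatonic chord built there is a minor seventh chord.
Stacking thirds from G gives G-Bb-D-F.
The figured bass 42 indicates third inversion, placing the seventh (F) in the bass: F-G-Bb-D.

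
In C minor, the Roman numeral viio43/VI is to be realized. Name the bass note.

The applied chord viio43/VI is rooted on G: G-Bb-Db-Fb.
The figure 43 means second inversion — the fifth is in the bass.

Db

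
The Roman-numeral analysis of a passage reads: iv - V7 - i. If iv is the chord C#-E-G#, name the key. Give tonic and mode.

G# minor

The chord C#m is a minor triad rooted on C#; its label is iv.
Counting down 3 scale steps from C# places the tonic on G#; a minor triad on degree 4 is diatonic only in minor.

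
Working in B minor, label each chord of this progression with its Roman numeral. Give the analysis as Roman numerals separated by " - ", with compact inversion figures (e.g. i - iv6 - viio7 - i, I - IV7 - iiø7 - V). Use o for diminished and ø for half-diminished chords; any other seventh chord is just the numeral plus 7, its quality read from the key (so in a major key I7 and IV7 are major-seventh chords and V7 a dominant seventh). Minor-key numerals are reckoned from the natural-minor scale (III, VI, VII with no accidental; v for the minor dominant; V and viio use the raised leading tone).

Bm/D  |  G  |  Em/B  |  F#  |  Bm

i6 - VI - iv64 - V - i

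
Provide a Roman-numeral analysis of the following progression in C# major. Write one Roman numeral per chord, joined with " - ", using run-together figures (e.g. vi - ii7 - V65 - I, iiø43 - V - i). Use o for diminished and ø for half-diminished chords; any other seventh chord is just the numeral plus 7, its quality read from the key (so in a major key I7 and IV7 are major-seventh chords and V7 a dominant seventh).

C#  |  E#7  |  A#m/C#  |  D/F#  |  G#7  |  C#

I - V7/vi - vi6 - bII6 - V7 - I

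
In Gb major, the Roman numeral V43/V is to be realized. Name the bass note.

Eb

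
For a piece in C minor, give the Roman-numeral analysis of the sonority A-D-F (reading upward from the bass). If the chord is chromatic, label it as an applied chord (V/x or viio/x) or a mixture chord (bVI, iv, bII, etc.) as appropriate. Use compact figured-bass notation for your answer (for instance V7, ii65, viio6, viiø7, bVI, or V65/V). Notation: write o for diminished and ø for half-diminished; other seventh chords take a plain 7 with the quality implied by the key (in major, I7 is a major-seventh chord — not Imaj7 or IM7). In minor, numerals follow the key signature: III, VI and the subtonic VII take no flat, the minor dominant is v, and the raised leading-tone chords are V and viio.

ii64

Stacked in thirds the chord is D-F-A: a minor triad on D.
D is the second degree of C minor. This is the minor supertonic, borrowed from the parallel major (the Dorian ii).
With A in the bass the chord is in second inversion, so the figured bass is 64.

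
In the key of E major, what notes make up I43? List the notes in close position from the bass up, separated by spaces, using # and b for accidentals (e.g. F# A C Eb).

In E major, scale degree 1 is E, and the diatonic chord built there is a major seventh chord.
That chord is spelled E-G#-B-D#.
The figured bass 43 indicates second inversion, placing the fifth (B) in the bass: B-D#-E-G#.

B D# E G#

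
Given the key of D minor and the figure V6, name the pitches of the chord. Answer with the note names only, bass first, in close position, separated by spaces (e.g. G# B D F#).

In D minor, the fifth degree is A. The dominant is major (leading tone raised), so V is a major triad.
That chord is spelled A-C#-E.
The figured bass 6 indicates first inversion, placing the third (C#) in the bass: C#-E-A.

C# E A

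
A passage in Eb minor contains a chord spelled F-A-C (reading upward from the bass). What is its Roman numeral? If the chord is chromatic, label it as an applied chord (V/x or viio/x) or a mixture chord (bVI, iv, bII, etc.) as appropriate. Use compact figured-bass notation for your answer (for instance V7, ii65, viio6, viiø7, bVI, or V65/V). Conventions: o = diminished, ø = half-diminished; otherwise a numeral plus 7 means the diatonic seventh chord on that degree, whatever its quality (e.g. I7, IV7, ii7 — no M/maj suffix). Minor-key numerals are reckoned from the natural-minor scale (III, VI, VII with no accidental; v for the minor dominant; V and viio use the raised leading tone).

V/V

The pitches F-A-C form a major triad rooted on F.
F is not a diatonic chord root with this quality in Eb minor, but it lies a perfect fifth above Bb (V), so the chord functions as an applied dominant of V.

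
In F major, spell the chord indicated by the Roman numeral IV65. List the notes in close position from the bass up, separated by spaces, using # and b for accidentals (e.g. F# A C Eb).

The numeral's case and figure indicate a major seventh chord. In F major its root, the subdominant, is Bb.
That chord is spelled Bb-D-F-A.
With the 65 figure the chord is in first inversion; from the bass D upward in close position it reads D-F-A-Bb.

D F A Bb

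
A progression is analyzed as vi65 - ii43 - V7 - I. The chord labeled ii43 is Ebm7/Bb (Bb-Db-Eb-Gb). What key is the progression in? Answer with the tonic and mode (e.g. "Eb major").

ii43 is given as Bb-Db-Eb-Gb — a minor seventh chord with root Eb.
Counting down one scale step from Eb places the tonic on Db; a minor seventh chord on degree 2 is diatonic only in major.

Db major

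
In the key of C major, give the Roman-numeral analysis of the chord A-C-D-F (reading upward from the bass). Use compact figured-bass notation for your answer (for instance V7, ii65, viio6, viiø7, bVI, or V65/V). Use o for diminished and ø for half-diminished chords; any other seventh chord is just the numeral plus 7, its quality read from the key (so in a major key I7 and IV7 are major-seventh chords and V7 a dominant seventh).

Stacked in thirds the chord is D-F-A-C: a minor seventh chord on D.
In C major, D is the supertonic; the diatonic minor seventh chord there is ii7.
With A in the bass the chord is in second inversion, so the figured bass is 43.

ii43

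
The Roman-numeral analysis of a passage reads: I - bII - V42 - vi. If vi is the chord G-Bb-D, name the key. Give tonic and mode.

The anchor chord is a minor triad on G, labeled vi.
vi on G implies G is the submediant; that puts the tonic at Bb, and the lowercase numeral fits major mode.

Bb major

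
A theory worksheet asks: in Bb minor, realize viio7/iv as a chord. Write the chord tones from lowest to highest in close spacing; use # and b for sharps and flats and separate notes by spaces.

viio7/iv is a secondary leading-tone chord. The target iv is Eb in Bb minor; the applied chord is rooted a semitone below, on D.
Building a fully diminished seventh chord on D gives D-F-Ab-Cb.

D F Ab Cb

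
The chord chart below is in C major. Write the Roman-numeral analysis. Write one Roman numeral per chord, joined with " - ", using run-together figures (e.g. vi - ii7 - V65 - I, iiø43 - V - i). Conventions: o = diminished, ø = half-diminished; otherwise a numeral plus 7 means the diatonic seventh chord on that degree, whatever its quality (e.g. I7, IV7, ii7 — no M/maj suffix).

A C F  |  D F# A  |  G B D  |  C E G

IV6 - V/V - V - I

A-C-F: major triad on F = scale degree 4 → IV6.
D-F#-A is the secondary dominant of V (major triad on D): V/V.
G-B-D: major triad on G = scale degree 5 → V.
C-E-G has root C, degree 1 in C major, so I.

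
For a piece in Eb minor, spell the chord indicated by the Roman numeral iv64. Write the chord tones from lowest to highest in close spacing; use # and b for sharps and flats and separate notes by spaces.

Eb Ab Cb

The numeral's case and figure indicate a minor triad. In Eb minor its root, scale degree 4, is Ab.
That chord is spelled Ab-Cb-Eb.
The figured bass 64 indicates second inversion, placing the fifth (Eb) in the bass: Eb-Ab-Cb.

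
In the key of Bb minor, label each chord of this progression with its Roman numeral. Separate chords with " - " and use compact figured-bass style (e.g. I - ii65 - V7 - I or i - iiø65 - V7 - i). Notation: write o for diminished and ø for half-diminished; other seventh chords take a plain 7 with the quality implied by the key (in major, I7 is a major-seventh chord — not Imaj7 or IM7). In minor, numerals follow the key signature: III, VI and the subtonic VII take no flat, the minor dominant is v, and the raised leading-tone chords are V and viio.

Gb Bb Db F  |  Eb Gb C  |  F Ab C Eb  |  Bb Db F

VI7 - iio6 - v7 - i

Gb-Bb-Db-F: major seventh chord on Gb = scale degree 6 → VI7.
Eb-Gb-C: root C is the supertonic; diminished triad there is iio6.
F-Ab-C-Eb has root F, degree 5 in Bb minor, so v7.
Bb-Db-F: minor triad on Bb = scale degree 1 → i.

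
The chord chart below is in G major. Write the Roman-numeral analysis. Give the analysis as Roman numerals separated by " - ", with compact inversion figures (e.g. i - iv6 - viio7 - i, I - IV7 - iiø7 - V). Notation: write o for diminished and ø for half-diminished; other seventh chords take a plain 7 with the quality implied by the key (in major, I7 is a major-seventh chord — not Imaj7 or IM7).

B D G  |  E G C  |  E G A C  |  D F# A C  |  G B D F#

I6 - IV6 - ii43 - V7 - I7

B-D-G has root G, degree 1 in G major, so I6.
E-G-C has root C, degree 4 in G major, so IV6.
E-G-A-C: minor seventh chord on A = scale degree 2 → ii43.
D-F#-A-C: root D is the dominant; dominant seventh chord there is V7.
G-B-D-F# has root G, degree 1 in G major, so I7.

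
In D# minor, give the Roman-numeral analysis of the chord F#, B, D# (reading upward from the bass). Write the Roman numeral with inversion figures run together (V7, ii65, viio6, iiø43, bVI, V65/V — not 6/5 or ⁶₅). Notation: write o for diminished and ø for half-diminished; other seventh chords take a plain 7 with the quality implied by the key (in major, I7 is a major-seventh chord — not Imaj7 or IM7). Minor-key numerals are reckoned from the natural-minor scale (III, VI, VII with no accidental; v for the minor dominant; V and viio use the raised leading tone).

The pitches B-D#-F# form a major triad rooted on B.
In D# minor, B is the submediant; the diatonic major triad there is VI.
With F# in the bass the chord is in second inversion, so the figured bass is 64.

VI64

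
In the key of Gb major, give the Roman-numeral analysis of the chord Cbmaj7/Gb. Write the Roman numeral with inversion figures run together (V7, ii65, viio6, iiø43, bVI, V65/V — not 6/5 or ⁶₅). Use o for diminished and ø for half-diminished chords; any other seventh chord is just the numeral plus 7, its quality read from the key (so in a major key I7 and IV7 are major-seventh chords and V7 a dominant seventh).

Stacked in thirds the chord is Cb-Eb-Gb-Bb: a major seventh chord on Cb.
In Gb major, Cb is the subdominant; the diatonic major seventh chord there is IV7.
With Gb in the bass the chord is in second inversion, so the figured bass is 43.

IV43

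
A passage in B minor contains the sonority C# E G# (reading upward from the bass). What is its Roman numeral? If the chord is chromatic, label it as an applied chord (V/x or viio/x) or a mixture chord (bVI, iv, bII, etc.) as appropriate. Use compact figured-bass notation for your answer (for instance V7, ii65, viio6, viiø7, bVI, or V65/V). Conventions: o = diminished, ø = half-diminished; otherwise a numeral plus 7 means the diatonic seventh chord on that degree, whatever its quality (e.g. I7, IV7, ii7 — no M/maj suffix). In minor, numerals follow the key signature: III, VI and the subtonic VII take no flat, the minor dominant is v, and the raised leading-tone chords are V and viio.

Stacked in thirds the chord is C#-E-G#: a minor triad on C#.
C# is the second degree of B minor. This is the minor supertonic, borrowed from the parallel major (the Dorian ii).

ii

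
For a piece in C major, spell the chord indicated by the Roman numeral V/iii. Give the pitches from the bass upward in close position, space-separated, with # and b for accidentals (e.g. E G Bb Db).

V/iii is a secondary dominant — the dominant triad of iii. iii in C major is E, so the applied chord's root is B, a perfect fifth above.
Building a major triad on B gives B-D#-F#.

B D# F#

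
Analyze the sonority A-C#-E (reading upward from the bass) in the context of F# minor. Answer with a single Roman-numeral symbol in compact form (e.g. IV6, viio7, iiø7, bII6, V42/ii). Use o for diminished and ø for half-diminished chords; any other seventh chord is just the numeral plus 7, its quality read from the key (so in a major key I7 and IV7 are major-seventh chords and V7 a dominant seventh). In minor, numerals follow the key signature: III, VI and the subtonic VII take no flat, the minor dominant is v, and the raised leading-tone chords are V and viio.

III

Stacked in thirds the chord is A-C#-E: a major triad on A.
A is scale degree 3 in F# minor, and a major triad on that degree is written III.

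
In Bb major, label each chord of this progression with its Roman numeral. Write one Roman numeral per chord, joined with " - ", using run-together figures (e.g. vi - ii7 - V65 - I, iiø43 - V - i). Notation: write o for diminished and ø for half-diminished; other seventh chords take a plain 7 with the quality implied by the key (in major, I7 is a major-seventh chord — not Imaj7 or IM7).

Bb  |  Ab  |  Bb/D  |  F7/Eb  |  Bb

I - bVII - I6 - V42 - I

Bb: major triad on Bb = scale degree 1 → I.
Ab: Ab with this quality isn't in the key; it's bVII, borrowed from the parallel minor.
Bb/D has root Bb, degree 1 in Bb major, so I6.
F7/Eb has root F, degree 5 in Bb major, so V42.
Bb: major triad on Bb = scale degree 1 → I.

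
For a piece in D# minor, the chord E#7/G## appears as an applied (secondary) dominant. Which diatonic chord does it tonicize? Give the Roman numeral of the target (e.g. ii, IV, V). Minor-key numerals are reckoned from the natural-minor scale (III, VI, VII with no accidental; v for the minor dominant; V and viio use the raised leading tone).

V

The chord is a dominant seventh chord on E#.
A dominant resolves down a perfect fifth: E# → A#. In D# minor, A# is scale degree 5, i.e. V.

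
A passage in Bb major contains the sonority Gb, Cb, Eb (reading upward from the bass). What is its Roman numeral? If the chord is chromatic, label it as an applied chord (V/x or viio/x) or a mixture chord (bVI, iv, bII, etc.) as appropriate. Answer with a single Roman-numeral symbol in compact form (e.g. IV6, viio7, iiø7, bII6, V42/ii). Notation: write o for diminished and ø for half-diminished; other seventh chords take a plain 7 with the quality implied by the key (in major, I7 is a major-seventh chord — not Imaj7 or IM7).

bII64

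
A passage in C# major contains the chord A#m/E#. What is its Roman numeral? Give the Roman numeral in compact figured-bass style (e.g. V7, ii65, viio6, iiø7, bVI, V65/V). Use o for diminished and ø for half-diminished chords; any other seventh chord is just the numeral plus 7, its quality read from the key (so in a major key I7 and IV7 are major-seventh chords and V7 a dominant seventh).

vi64

Stacked in thirds the chord is A#-C#-E#: a minor triad on A#.
In C# major, A# is the submediant; the diatonic minor triad there is vi.
With E# in the bass the chord is in second inversion, so the figured bass is 64.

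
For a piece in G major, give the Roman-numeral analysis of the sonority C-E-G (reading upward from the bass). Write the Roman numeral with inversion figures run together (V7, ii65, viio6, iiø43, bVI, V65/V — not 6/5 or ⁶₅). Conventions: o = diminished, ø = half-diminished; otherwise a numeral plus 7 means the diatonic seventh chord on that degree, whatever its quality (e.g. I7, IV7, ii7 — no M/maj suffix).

IV

Stacked in thirds the chord is C-E-G: a major triad on C.
C is scale degree 4 in G major, and a major triad on that degree is written IV.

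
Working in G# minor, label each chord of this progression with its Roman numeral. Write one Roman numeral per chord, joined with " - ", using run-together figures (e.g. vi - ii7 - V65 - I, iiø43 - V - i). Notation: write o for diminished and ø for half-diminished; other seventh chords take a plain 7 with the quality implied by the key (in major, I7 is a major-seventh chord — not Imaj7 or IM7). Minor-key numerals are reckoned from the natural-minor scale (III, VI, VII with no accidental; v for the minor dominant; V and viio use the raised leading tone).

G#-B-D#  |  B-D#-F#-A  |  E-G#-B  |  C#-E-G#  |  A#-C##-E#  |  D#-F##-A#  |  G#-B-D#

i - V7/VI - VI - iv - V/V - V - i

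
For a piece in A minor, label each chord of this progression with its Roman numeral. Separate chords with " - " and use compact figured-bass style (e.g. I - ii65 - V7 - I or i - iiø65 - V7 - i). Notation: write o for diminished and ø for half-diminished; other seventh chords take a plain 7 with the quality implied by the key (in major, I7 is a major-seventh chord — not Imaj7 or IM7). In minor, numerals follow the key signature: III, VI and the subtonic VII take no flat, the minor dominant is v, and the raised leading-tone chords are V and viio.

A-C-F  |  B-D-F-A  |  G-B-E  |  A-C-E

A-C-F: root F is the submediant; major triad there is VI6.
B-D-F-A: root B is the supertonic; half-diminished seventh chord there is iiø7.
G-B-E: minor triad on E = scale degree 5 → v6.
A-C-E: root A is the tonic; minor triad there is i.

VI6 - iiø7 - v6 - i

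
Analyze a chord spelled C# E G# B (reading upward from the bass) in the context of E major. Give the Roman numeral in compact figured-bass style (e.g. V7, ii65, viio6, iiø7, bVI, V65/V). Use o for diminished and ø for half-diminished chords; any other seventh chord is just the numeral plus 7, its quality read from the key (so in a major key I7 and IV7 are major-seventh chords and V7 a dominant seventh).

vi7

The pitches C#-E-G#-B form a minor seventh chord rooted on C#.
C# is scale degree 6 in E major, and a minor seventh chord on that degree is written vi7.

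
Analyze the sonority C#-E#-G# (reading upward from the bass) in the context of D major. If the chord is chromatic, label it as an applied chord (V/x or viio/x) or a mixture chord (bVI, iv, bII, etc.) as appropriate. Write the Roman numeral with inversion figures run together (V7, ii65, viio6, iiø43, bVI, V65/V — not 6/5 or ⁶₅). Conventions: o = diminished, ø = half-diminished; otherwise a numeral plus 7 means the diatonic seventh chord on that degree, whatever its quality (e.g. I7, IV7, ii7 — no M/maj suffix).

V/iii

The pitches C#-E#-G# form a major triad rooted on C#.
C# is not a diatonic chord root with this quality in D major, but it lies a perfect fifth above F# (iii), so the chord functions as an applied dominant of iii.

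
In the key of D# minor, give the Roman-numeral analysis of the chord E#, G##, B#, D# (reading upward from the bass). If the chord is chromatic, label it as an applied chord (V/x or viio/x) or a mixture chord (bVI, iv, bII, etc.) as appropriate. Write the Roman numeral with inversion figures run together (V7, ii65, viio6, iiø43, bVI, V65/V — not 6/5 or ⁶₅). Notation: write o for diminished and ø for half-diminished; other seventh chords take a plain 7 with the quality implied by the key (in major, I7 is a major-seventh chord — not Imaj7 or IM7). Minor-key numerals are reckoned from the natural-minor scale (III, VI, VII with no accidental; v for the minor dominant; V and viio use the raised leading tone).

V7/V

Stacked in thirds the chord is E#-G##-B#-D#: a dominant seventh chord on E#.
E# is not a diatonic chord root with this quality in D# minor, but it lies a perfect fifth above A# (V), so the chord functions as an applied dominant of V.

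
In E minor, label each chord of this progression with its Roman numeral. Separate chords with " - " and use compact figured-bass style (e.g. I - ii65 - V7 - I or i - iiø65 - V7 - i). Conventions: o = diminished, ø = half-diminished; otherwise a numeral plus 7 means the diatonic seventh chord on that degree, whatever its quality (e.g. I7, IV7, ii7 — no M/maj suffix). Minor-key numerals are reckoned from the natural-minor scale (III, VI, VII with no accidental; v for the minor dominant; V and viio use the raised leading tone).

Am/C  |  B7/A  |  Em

iv6 - V42 - i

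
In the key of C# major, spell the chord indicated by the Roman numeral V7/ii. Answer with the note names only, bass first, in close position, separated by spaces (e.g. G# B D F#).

V7/ii is a secondary dominant — the dominant seventh of ii. ii in C# major is D#, so the applied chord's root is A#, a perfect fifth above.
Building a dominant seventh chord on A# gives A#-C##-E#-G#.

A# C## E# G#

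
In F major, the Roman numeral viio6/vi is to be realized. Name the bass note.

The applied chord viio6/vi is rooted on C#: C#-E-G.
The figure 6 means first inversion — the third is in the bass.

E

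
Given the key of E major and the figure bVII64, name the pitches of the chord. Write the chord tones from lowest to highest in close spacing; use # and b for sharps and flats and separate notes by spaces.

A D F#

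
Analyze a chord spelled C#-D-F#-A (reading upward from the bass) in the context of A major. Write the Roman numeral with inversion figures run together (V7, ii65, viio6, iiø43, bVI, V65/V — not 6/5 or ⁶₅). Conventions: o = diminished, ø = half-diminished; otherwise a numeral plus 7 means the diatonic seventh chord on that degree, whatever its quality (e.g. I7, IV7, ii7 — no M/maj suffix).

IV42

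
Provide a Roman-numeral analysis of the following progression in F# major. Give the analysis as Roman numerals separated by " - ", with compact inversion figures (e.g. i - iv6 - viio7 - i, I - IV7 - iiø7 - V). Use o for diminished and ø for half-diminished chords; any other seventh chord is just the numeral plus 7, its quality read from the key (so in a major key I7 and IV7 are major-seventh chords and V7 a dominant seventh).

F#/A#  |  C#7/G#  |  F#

F#/A#: root F# is the tonic; major triad there is I6.
C#7/G#: dominant seventh chord on C# = scale degree 5 → V43.
F# has root F#, degree 1 in F# major, so I.

I6 - V43 - I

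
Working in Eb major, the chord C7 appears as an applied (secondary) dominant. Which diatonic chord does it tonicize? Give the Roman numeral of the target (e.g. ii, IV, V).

The chord is a dominant seventh chord on C.
A dominant resolves down a perfect fifth: C → F. In Eb major, F is scale degree 2, i.e. ii.

ii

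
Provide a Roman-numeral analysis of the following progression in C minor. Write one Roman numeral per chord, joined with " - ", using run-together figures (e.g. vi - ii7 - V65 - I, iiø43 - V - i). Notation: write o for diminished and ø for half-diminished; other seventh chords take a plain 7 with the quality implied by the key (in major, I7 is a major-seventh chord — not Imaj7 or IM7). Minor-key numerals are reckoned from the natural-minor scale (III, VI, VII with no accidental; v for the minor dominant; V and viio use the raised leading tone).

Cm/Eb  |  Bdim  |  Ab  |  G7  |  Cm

i6 - viio - VI - V7 - i

Cm/Eb: root C is the tonic; minor triad there is i6.
Bdim: diminished triad on B = scale degree 7 → viio.
Ab: major triad on Ab = scale degree 6 → VI.
G7: dominant seventh chord on G = scale degree 5 → V7.
Cm has root C, degree 1 in C minor, so i.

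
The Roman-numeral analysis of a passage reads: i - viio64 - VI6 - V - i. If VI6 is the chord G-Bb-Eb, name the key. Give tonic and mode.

G minor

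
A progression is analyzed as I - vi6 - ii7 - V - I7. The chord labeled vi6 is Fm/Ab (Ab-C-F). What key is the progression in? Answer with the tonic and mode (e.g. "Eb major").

The chord Fm/Ab is a minor triad rooted on F; its label is vi6.
If F is scale degree 6 and the mode makes that degree carry a minor triad, the tonic is Ab and the mode is major.

Ab major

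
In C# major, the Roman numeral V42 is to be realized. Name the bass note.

F#

V in C# major has root G#; the chord is G#-B#-D#-F#.
The figure 42 means third inversion — the seventh is in the bass.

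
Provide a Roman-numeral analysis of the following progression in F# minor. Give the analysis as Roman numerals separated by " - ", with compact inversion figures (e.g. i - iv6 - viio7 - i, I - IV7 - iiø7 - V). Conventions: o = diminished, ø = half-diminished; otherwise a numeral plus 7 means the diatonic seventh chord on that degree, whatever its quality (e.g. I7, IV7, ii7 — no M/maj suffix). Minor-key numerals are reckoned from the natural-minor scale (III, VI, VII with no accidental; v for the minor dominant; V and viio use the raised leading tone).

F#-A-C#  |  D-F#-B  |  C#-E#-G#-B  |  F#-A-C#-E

i - iv6 - V7 - i7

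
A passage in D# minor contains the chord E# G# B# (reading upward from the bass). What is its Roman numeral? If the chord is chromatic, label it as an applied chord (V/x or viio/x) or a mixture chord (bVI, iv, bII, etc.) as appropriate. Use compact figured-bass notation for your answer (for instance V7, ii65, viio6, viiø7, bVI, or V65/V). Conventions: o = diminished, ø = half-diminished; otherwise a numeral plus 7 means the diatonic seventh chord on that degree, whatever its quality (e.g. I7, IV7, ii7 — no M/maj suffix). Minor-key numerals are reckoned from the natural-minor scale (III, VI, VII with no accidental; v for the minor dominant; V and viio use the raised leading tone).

The pitches E#-G#-B# form a minor triad rooted on E#.
E# is the second degree of D# minor. This is the minor supertonic, borrowed from the parallel major (the Dorian ii).

ii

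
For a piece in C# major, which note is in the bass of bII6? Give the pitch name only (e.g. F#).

F#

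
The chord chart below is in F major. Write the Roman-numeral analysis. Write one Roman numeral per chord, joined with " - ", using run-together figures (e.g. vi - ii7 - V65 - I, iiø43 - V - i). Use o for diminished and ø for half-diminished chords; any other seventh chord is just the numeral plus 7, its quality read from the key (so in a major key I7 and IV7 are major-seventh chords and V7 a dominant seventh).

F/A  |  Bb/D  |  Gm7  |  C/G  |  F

F/A: root F is the tonic; major triad there is I6.
Bb/D: major triad on Bb = scale degree 4 → IV6.
Gm7 has root G, degree 2 in F major, so ii7.
C/G has root C, degree 5 in F major, so V64.
F: major triad on F = scale degree 1 → I.

I6 - IV6 - ii7 - V64 - I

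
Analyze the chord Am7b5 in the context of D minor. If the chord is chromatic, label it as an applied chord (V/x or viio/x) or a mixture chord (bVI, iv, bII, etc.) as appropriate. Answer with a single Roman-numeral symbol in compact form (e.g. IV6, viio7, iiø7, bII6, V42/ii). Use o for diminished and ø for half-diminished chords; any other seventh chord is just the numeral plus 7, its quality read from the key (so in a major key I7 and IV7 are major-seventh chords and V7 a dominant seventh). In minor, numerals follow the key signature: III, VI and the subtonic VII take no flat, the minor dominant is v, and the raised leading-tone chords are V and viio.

viiø7/VI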